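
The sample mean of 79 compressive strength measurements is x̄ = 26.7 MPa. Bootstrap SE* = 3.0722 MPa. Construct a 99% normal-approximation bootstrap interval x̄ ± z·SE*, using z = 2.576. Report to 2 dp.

(18.79, 34.61)

Margin = 2.576 × 3.0722 = 7.914
Interval: 26.7 ± 7.914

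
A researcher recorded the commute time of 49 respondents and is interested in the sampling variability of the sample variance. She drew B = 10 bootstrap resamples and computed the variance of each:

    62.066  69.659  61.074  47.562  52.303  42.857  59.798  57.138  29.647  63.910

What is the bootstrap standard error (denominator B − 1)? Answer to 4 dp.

SE* = 11.8318

Bootstrap SE is the standard deviation of the 10 replicate variances.
Mean of replicates: (62.066 + 69.659 + 61.074 + 47.562 + 52.303 + 42.857 + 59.798 + 57.138 + 29.647 + 63.910) / 10 = 546.01400 / 10 = 54.60140
Sum of squared deviations: (+7.46460)² + (+15.05760)² + (+6.47260)² + (−7.03940)² + (−2.29840)² + (−11.74440)² + (+5.19660)² + (+2.53660)² + (−24.95440)² + (+9.30860)² = 1259.92395
Variance = 1259.92395 / 9 = 139.99155
SE* = √139.99155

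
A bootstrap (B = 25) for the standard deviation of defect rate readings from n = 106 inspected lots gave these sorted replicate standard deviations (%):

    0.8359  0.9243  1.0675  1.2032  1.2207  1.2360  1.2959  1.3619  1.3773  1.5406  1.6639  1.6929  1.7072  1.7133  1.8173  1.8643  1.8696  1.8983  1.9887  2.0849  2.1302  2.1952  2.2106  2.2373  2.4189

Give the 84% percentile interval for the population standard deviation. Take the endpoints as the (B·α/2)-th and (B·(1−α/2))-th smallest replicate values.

α = 0.16; lower rank = 25 × 0.080 = 2; upper rank = 25 × 0.920 = 23.
The 2nd smallest replicate is 0.9243; the 23rd is 2.2106.

(0.9243, 2.2106)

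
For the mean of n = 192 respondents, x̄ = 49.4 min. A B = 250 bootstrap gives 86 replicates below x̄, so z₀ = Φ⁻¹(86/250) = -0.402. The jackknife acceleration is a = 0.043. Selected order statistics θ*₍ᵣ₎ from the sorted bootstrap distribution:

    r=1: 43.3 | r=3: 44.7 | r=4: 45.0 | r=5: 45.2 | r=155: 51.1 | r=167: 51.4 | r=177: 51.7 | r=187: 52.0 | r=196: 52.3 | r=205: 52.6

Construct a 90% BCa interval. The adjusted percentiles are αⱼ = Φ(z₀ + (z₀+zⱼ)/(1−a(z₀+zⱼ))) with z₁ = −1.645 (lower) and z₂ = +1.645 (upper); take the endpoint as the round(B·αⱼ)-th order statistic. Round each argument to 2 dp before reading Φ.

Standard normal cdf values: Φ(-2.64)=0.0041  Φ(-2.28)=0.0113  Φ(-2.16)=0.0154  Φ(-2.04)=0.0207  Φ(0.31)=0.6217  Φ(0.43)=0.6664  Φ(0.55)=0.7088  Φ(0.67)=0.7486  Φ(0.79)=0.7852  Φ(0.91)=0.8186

(44.7, 52.6)

Lower: z₀ + z₁ = -0.402 + (-1.645) = -2.047; 1 − a(z₀+z₁) = 1 − (0.043)(-2.047) = 1.0880; argument = -0.402 + (-2.047)/1.0880 = -2.2834 → -2.28.
α₁ = Φ(-2.28) = 0.0113; rank = round(250 × 0.0113) = 3; θ*₍3₎ = 44.7.
Upper: z₀ + z₂ = 1.243; 1 − a(z₀+z₂) = 0.9466; argument = 0.9112 → 0.91; α₂ = 0.8186; rank = 205; θ*₍205₎ = 52.6.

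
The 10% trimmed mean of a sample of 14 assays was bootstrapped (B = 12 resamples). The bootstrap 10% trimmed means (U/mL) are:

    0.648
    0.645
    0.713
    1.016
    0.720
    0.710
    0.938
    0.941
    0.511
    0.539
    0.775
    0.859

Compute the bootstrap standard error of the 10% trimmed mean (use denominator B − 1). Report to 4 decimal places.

SE* = 0.1601

Bootstrap SE is the standard deviation of the 12 replicate 10% trimmed means.
Mean of replicates: (0.648 + 0.645 + 0.713 + 1.016 + 0.720 + 0.710 + 0.938 + 0.941 + 0.511 + 0.539 + 0.775 + 0.859) / 12 = 9.01500 / 12 = 0.75125
Sum of squared deviations: (−0.10325)² + (−0.10625)² + (−0.03825)² + (+0.26475)² + (−0.03125)² + (−0.04125)² + (+0.18675)² + (+0.18975)² + (−0.24025)² + (−0.21225)² + (+0.02375)² + (+0.10775)² = 0.28201
Variance = 0.28201 / 11 = 0.02564
SE* = √0.02564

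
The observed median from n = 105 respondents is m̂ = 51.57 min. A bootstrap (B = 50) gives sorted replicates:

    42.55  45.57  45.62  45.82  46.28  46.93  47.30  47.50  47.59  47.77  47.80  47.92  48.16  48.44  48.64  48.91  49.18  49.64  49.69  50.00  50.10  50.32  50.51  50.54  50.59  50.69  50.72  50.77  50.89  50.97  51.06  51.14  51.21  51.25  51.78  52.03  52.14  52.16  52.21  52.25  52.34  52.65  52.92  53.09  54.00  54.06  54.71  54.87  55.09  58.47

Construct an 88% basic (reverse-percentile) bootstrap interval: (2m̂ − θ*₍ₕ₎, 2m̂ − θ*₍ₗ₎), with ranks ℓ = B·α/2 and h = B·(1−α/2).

Percentile endpoints at ranks 3 and 47: θ*₍3₎ = 45.62, θ*₍47₎ = 54.71.
Basic interval reflects these around m̂:
  lower = 2 × 51.57 − 54.71 = 48.43
  upper = 2 × 51.57 − 45.62 = 57.52

(48.43, 57.52)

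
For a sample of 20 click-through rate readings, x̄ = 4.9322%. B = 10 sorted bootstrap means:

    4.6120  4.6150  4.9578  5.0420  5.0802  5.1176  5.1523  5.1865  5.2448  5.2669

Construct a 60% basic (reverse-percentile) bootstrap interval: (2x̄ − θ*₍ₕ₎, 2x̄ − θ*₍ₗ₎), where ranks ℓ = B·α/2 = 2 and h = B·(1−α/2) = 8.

Percentile endpoints at ranks 2 and 8: θ*₍2₎ = 4.6150, θ*₍8₎ = 5.1865.
Basic interval reflects these around x̄:
  lower = 2 × 4.9322 − 5.1865 = 4.6779
  upper = 2 × 4.9322 − 4.6150 = 5.2494

(4.6779, 5.2494)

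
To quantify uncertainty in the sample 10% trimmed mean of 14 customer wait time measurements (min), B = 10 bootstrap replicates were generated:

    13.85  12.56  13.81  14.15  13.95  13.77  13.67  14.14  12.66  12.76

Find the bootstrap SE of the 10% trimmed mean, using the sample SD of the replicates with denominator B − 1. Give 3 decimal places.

Bootstrap SE is the standard deviation of the 10 replicate 10% trimmed means.
Mean of replicates: (13.85 + 12.56 + 13.81 + 14.15 + 13.95 + 13.77 + 13.67 + 14.14 + 12.66 + 12.76) / 10 = 135.3200 / 10 = 13.5320
Sum of squared deviations: (+0.3180)² + (−0.9720)² + (+0.2780)² + (+0.6180)² + (+0.4180)² + (+0.2380)² + (+0.1380)² + (+0.6080)² + (−0.8720)² + (−0.7720)² = 3.4816
Variance = 3.4816 / 9 = 0.3868
SE* = √0.3868

SE* = 0.622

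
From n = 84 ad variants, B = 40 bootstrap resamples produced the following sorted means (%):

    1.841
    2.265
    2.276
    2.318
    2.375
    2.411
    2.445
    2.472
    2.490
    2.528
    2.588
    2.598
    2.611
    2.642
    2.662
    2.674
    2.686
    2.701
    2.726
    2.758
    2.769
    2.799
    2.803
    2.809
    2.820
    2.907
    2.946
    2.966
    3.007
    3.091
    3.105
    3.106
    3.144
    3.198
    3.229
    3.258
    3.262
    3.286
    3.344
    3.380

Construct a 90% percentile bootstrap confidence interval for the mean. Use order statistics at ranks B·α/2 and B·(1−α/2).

(2.265, 3.286)

α = 0.10; lower rank = 40 × 0.050 = 2; upper rank = 40 × 0.950 = 38.
The 2nd smallest replicate is 2.265; the 38th is 3.286.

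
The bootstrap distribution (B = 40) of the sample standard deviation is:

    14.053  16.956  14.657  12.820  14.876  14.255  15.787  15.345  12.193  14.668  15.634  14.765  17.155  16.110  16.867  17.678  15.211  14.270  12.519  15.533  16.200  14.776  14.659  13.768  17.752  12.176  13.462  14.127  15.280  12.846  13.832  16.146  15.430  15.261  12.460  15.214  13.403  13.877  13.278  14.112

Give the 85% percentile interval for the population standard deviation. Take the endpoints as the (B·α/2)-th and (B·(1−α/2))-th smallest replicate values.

Sorted replicates: 12.176, 12.193, 12.460, 12.519, 12.820, 12.846, 13.278, 13.403, 13.462, 13.768, 13.832, 13.877, 14.053, 14.112, 14.127, 14.255, 14.270, 14.657, 14.659, 14.668, 14.765, 14.776, 14.876, 15.211, 15.214, 15.261, 15.280, 15.345, 15.430, 15.533, 15.634, 15.787, 16.110, 16.146, 16.200, 16.867, 16.956, 17.155, 17.678, 17.752
α = 0.15; lower rank = 40 × 0.075 = 3; upper rank = 40 × 0.925 = 37.
The 3rd smallest replicate is 12.460; the 37th is 16.956.

(12.460, 16.956)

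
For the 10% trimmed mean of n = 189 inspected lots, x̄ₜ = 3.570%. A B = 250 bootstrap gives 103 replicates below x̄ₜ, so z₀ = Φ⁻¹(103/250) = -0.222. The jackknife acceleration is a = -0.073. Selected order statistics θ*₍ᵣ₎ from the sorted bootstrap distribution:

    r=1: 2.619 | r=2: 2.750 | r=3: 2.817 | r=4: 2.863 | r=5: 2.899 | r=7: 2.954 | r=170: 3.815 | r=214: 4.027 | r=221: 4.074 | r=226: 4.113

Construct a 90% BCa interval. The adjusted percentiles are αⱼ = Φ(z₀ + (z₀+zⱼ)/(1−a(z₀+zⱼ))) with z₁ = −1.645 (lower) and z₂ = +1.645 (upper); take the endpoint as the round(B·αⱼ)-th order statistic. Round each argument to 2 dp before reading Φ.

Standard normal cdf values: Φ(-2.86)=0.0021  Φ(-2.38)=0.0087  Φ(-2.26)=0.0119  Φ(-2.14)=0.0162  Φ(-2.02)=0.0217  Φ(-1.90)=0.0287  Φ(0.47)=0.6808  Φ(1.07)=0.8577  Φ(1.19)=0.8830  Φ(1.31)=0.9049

(2.750, 4.027)

Lower: z₀ + z₁ = -0.222 + (-1.645) = -1.867; 1 − a(z₀+z₁) = 1 − (-0.073)(-1.867) = 0.8637; argument = -0.222 + (-1.867)/0.8637 = -2.3836 → -2.38.
α₁ = Φ(-2.38) = 0.0087; rank = round(250 × 0.0087) = 2; θ*₍2₎ = 2.750.
Upper: z₀ + z₂ = 1.423; 1 − a(z₀+z₂) = 1.1039; argument = 1.0671 → 1.07; α₂ = 0.8577; rank = 214; θ*₍214₎ = 4.027.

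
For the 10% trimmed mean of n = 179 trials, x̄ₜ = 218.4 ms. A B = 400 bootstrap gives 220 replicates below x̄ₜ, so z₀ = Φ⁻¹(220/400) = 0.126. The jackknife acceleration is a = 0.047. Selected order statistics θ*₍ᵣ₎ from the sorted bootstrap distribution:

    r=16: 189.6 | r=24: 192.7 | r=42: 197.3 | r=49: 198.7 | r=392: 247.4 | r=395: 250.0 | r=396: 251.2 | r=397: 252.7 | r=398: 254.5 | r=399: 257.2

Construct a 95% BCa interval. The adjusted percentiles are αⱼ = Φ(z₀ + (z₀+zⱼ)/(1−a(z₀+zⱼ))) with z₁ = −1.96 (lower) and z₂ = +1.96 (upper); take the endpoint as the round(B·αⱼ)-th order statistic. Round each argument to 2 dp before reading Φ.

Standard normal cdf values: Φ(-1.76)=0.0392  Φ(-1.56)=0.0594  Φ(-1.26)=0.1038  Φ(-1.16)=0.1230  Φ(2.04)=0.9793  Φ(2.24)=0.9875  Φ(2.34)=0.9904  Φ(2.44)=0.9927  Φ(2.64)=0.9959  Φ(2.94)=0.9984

(192.7, 252.7)

Lower: z₀ + z₁ = 0.126 + (-1.960) = -1.834; 1 − a(z₀+z₁) = 1 − (0.047)(-1.834) = 1.0862; argument = 0.126 + (-1.834)/1.0862 = -1.5625 → -1.56.
α₁ = Φ(-1.56) = 0.0594; rank = round(400 × 0.0594) = 24; θ*₍24₎ = 192.7.
Upper: z₀ + z₂ = 2.086; 1 − a(z₀+z₂) = 0.9020; argument = 2.4387 → 2.44; α₂ = 0.9927; rank = 397; θ*₍397₎ = 252.7.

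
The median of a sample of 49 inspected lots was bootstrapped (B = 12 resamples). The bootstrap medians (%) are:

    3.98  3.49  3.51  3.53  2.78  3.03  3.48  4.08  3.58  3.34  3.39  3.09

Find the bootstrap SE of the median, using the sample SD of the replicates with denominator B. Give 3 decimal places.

Bootstrap SE is the standard deviation of the 12 replicate medians.
Mean of replicates: (3.98 + 3.49 + 3.51 + 3.53 + 2.78 + 3.03 + 3.48 + 4.08 + 3.58 + 3.34 + 3.39 + 3.09) / 12 = 41.2800 / 12 = 3.4400
Sum of squared deviations: (+0.5400)² + (+0.0500)² + (+0.0700)² + (+0.0900)² + (−0.6600)² + (−0.4100)² + (+0.0400)² + (+0.6400)² + (+0.1400)² + (−0.1000)² + (−0.0500)² + (−0.3500)² = 1.4766
Variance = 1.4766 / 12 = 0.1231
SE* = √0.1231

SE* = 0.351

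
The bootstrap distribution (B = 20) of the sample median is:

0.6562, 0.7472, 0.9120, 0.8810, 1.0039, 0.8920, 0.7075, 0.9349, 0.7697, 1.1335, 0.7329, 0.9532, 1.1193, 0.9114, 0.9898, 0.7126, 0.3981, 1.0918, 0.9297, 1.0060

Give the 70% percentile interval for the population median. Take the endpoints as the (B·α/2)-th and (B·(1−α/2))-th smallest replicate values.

(0.7075, 1.0060)

Sorted replicates: 0.3981, 0.6562, 0.7075, 0.7126, 0.7329, 0.7472, 0.7697, 0.8810, 0.8920, 0.9114, 0.9120, 0.9297, 0.9349, 0.9532, 0.9898, 1.0039, 1.0060, 1.0918, 1.1193, 1.1335
α = 0.30; lower rank = 20 × 0.150 = 3; upper rank = 20 × 0.850 = 17.
The 3rd smallest replicate is 0.7075; the 17th is 1.0060.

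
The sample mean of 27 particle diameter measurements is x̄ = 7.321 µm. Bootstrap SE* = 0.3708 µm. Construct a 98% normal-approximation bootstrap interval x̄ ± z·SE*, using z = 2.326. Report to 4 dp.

Margin = 2.326 × 0.3708 = 0.86248
Interval: 7.321 ± 0.86248

(6.4585, 8.1835)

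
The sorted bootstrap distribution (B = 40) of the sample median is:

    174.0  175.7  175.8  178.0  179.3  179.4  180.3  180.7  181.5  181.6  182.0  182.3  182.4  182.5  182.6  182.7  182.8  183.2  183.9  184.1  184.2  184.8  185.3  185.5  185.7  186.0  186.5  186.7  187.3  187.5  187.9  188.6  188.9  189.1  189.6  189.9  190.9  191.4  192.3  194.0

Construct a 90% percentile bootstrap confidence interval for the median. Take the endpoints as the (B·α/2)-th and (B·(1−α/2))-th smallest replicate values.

(175.7, 191.4)

α = 0.10; lower rank = 40 × 0.050 = 2; upper rank = 40 × 0.950 = 38.
The 2nd smallest replicate is 175.7; the 38th is 191.4.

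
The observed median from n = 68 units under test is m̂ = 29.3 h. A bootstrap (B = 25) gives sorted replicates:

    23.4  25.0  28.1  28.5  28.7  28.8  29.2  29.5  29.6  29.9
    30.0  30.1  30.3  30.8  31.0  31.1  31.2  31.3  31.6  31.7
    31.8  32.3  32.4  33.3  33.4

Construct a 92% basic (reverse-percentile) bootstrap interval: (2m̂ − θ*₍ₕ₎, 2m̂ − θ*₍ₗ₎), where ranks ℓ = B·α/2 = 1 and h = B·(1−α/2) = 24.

Percentile endpoints at ranks 1 and 24: θ*₍1₎ = 23.4, θ*₍24₎ = 33.3.
Basic interval reflects these around m̂:
  lower = 2 × 29.3 − 33.3 = 25.3
  upper = 2 × 29.3 − 23.4 = 35.2

(25.3, 35.2)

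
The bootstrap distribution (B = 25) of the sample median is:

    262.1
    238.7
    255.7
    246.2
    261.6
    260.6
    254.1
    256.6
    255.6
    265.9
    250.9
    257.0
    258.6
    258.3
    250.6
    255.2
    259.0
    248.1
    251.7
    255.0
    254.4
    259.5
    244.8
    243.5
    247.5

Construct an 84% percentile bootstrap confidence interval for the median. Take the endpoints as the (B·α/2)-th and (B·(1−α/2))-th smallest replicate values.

Sorted replicates: 238.7, 243.5, 244.8, 246.2, 247.5, 248.1, 250.6, 250.9, 251.7, 254.1, 254.4, 255.0, 255.2, 255.6, 255.7, 256.6, 257.0, 258.3, 258.6, 259.0, 259.5, 260.6, 261.6, 262.1, 265.9
α = 0.16; lower rank = 25 × 0.080 = 2; upper rank = 25 × 0.920 = 23.
The 2nd smallest replicate is 243.5; the 23rd is 261.6.

(243.5, 261.6)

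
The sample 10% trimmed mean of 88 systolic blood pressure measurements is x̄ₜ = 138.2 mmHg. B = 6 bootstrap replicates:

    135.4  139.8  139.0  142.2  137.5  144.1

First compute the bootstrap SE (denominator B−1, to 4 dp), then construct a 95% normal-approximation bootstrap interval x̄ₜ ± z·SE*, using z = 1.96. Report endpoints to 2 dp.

Mean of replicates = 139.6667; sum of squared deviations = 49.4333; SE* = √(49.4333/5) = 3.1443
Margin = 1.96 × 3.1443 = 6.163
Interval: 138.2 ± 6.163

(132.04, 144.36)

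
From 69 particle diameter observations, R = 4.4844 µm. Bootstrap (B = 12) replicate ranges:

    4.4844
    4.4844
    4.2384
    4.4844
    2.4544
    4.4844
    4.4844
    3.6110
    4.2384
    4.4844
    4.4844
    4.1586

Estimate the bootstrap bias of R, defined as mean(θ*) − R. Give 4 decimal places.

mean(θ*) = (4.4844 + 4.4844 + 4.2384 + 4.4844 + 2.4544 + 4.4844 + 4.4844 + 3.6110 + 4.2384 + 4.4844 + 4.4844 + 4.1586) / 12 = 4.17430
bias = 4.17430 − 4.4844

bias = −0.3101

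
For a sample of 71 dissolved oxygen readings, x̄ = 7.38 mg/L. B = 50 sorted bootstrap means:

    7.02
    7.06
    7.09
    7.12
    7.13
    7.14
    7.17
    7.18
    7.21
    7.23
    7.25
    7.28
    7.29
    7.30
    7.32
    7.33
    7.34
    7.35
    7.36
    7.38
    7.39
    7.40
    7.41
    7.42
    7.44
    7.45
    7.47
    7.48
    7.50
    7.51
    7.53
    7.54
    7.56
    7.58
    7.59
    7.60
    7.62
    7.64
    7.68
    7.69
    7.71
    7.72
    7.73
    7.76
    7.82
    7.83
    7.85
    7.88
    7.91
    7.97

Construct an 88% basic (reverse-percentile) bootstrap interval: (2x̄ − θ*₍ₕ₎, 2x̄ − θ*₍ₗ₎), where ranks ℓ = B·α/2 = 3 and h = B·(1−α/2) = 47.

Percentile endpoints at ranks 3 and 47: θ*₍3₎ = 7.09, θ*₍47₎ = 7.85.
Basic interval reflects these around x̄:
  lower = 2 × 7.38 − 7.85 = 6.91
  upper = 2 × 7.38 − 7.09 = 7.67

(6.91, 7.67)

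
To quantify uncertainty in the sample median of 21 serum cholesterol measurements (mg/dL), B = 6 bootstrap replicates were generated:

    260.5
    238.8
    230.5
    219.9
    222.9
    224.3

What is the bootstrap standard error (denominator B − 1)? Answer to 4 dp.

SE* = 15.1344

Bootstrap SE is the standard deviation of the 6 replicate medians.
Mean of replicates: (260.5 + 238.8 + 230.5 + 219.9 + 222.9 + 224.3) / 6 = 1396.90000 / 6 = 232.81667
Sum of squared deviations: (+27.68333)² + (+5.98333)² + (−2.31667)² + (−12.91667)² + (−9.91667)² + (−8.51667)² = 1145.24833
Variance = 1145.24833 / 5 = 229.04967
SE* = √229.04967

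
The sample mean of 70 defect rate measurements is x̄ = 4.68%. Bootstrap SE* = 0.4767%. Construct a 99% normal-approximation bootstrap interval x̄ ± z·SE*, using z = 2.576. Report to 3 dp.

Margin = 2.576 × 0.4767 = 1.2280
Interval: 4.68 ± 1.2280

(3.452, 5.908)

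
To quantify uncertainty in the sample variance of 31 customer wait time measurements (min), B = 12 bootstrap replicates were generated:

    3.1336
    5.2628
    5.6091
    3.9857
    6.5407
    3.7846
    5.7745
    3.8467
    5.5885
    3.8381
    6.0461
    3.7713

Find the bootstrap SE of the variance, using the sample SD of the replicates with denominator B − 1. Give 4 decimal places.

Bootstrap SE is the standard deviation of the 12 replicate variances.
Mean of replicates: (3.1336 + 5.2628 + 5.6091 + 3.9857 + 6.5407 + 3.7846 + 5.7745 + 3.8467 + 5.5885 + 3.8381 + 6.0461 + 3.7713) / 12 = 57.18170 / 12 = 4.76514
Sum of squared deviations: (−1.63154)² + (+0.49766)² + (+0.84396)² + (−0.77944)² + (+1.77556)² + (−0.98054)² + (+1.00936)² + (−0.91844)² + (+0.82336)² + (−0.92704)² + (+1.28096)² + (−0.99384)² = 14.37170
Variance = 14.37170 / 11 = 1.30652
SE* = √1.30652

SE* = 1.1430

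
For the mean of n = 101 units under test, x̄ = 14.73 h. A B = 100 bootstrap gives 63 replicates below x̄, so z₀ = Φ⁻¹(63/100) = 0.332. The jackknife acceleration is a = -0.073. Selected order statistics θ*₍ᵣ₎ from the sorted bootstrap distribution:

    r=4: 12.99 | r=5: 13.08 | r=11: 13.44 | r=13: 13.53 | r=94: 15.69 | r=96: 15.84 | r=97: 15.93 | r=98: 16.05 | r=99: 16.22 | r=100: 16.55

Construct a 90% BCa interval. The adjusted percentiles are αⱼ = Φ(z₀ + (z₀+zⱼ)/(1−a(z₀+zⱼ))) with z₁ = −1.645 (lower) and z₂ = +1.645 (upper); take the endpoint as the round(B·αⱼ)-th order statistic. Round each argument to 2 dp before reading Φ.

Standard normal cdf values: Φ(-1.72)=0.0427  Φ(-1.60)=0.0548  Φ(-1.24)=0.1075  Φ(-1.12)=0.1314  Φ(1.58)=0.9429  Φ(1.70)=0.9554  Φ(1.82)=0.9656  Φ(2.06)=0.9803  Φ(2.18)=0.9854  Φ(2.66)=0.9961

Lower: z₀ + z₁ = 0.332 + (-1.645) = -1.313; 1 − a(z₀+z₁) = 1 − (-0.073)(-1.313) = 0.9042; argument = 0.332 + (-1.313)/0.9042 = -1.1202 → -1.12.
α₁ = Φ(-1.12) = 0.1314; rank = round(100 × 0.1314) = 13; θ*₍13₎ = 13.53.
Upper: z₀ + z₂ = 1.977; 1 − a(z₀+z₂) = 1.1443; argument = 2.0597 → 2.06; α₂ = 0.9803; rank = 98; θ*₍98₎ = 16.05.

(13.53, 16.05)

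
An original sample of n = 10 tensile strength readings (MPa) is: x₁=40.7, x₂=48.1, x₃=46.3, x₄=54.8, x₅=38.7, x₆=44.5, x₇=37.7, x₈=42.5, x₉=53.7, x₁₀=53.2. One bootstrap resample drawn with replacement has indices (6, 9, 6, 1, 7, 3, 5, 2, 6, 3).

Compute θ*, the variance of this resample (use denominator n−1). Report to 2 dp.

θ* = 22.04

Resample values: 44.5, 53.7, 44.5, 40.7, 37.7, 46.3, 38.7, 48.1, 44.5, 46.3.
Mean = 44.5000; sum of squared deviations = 198.4000
s² = 198.4000 / 9 = 22.0444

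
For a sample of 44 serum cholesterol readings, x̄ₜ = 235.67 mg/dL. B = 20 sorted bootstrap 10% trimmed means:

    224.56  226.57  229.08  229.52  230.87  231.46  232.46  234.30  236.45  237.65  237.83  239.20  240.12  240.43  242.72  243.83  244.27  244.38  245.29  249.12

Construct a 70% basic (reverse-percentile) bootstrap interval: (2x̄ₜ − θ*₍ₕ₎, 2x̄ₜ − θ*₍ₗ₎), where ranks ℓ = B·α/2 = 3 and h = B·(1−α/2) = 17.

Percentile endpoints at ranks 3 and 17: θ*₍3₎ = 229.08, θ*₍17₎ = 244.27.
Basic interval reflects these around x̄ₜ:
  lower = 2 × 235.67 − 244.27 = 227.07
  upper = 2 × 235.67 − 229.08 = 242.26

(227.07, 242.26)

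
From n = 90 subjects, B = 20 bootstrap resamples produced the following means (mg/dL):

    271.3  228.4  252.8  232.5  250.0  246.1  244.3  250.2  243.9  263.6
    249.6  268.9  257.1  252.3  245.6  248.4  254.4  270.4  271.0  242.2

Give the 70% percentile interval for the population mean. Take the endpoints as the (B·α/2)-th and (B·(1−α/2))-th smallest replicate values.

Sorted replicates: 228.4, 232.5, 242.2, 243.9, 244.3, 245.6, 246.1, 248.4, 249.6, 250.0, 250.2, 252.3, 252.8, 254.4, 257.1, 263.6, 268.9, 270.4, 271.0, 271.3
α = 0.30; lower rank = 20 × 0.150 = 3; upper rank = 20 × 0.850 = 17.
The 3rd smallest replicate is 242.2; the 17th is 268.9.

(242.2, 268.9)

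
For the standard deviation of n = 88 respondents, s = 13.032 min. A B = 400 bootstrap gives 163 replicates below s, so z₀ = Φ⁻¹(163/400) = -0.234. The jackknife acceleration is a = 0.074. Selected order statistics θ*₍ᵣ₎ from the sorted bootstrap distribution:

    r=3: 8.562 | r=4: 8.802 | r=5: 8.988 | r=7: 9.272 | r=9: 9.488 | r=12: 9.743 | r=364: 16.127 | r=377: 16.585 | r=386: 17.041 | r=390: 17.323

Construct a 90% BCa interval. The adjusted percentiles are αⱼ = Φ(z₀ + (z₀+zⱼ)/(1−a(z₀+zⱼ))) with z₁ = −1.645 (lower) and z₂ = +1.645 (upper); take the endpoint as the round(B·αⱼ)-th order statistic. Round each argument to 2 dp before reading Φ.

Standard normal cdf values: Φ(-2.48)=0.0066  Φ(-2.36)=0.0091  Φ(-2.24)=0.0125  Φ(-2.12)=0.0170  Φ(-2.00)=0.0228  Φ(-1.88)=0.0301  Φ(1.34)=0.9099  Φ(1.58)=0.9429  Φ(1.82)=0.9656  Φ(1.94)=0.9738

(9.743, 16.127)

Lower: z₀ + z₁ = -0.234 + (-1.645) = -1.879; 1 − a(z₀+z₁) = 1 − (0.074)(-1.879) = 1.1390; argument = -0.234 + (-1.879)/1.1390 = -1.8836 → -1.88.
α₁ = Φ(-1.88) = 0.0301; rank = round(400 × 0.0301) = 12; θ*₍12₎ = 9.743.
Upper: z₀ + z₂ = 1.411; 1 − a(z₀+z₂) = 0.8956; argument = 1.3415 → 1.34; α₂ = 0.9099; rank = 364; θ*₍364₎ = 16.127.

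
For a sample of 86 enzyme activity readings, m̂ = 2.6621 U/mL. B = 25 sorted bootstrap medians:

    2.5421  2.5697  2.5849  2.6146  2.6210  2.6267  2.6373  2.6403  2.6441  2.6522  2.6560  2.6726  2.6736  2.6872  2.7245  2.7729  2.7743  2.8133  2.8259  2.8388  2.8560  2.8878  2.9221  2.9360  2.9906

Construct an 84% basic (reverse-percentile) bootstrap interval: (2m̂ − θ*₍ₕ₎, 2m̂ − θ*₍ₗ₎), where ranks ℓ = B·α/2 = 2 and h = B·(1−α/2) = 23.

(2.4021, 2.7545)

Percentile endpoints at ranks 2 and 23: θ*₍2₎ = 2.5697, θ*₍23₎ = 2.9221.
Basic interval reflects these around m̂:
  lower = 2 × 2.6621 − 2.9221 = 2.4021
  upper = 2 × 2.6621 − 2.5697 = 2.7545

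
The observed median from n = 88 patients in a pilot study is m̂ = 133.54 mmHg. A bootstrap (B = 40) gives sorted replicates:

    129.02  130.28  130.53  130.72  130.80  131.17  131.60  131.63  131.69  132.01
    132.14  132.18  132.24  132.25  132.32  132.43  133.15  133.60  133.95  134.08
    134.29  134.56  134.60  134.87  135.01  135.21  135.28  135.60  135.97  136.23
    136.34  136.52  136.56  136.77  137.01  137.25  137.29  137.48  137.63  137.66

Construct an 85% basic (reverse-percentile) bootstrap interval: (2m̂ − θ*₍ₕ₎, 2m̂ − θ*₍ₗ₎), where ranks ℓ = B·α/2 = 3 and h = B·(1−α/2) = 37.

Percentile endpoints at ranks 3 and 37: θ*₍3₎ = 130.53, θ*₍37₎ = 137.29.
Basic interval reflects these around m̂:
  lower = 2 × 133.54 − 137.29 = 129.79
  upper = 2 × 133.54 − 130.53 = 136.55

(129.79, 136.55)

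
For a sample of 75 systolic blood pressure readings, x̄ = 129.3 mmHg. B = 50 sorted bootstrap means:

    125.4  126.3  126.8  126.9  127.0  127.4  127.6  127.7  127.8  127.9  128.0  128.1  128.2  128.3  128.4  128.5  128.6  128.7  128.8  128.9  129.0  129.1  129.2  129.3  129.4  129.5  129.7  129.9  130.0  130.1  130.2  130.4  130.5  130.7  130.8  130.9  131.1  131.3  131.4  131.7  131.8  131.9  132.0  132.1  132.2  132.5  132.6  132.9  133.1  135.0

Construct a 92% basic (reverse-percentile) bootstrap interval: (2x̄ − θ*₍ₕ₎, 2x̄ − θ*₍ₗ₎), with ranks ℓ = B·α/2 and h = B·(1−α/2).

Percentile endpoints at ranks 2 and 48: θ*₍2₎ = 126.3, θ*₍48₎ = 132.9.
Basic interval reflects these around x̄:
  lower = 2 × 129.3 − 132.9 = 125.7
  upper = 2 × 129.3 − 126.3 = 132.3

(125.7, 132.3)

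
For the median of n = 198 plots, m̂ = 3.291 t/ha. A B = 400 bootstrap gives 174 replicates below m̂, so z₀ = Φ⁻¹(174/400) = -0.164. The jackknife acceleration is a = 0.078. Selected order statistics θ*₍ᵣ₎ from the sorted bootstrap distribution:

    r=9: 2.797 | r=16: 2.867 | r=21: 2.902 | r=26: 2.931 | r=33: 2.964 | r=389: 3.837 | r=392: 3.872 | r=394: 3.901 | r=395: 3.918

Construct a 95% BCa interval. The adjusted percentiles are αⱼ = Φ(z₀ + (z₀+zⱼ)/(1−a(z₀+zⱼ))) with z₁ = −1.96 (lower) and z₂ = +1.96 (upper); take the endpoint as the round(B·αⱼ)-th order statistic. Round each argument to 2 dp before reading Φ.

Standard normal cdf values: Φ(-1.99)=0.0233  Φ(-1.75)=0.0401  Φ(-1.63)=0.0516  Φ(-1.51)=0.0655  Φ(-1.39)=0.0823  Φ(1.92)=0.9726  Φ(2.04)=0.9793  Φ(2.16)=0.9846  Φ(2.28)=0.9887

Lower: z₀ + z₁ = -0.164 + (-1.960) = -2.124; 1 − a(z₀+z₁) = 1 − (0.078)(-2.124) = 1.1657; argument = -0.164 + (-2.124)/1.1657 = -1.9861 → -1.99.
α₁ = Φ(-1.99) = 0.0233; rank = round(400 × 0.0233) = 9; θ*₍9₎ = 2.797.
Upper: z₀ + z₂ = 1.796; 1 − a(z₀+z₂) = 0.8599; argument = 1.9246 → 1.92; α₂ = 0.9726; rank = 389; θ*₍389₎ = 3.837.

(2.797, 3.837)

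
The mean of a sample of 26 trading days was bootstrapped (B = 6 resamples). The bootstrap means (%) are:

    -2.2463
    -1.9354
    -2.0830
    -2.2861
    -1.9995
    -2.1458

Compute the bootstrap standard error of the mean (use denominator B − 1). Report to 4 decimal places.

SE* = 0.1372

Bootstrap SE is the standard deviation of the 6 replicate means.
Mean of replicates: ((-2.2463) + (-1.9354) + (-2.0830) + (-2.2861) + (-1.9995) + (-2.1458)) / 6 = -12.69610 / 6 = -2.11602
Sum of squared deviations: (−0.13028)² + (+0.18062)² + (+0.03302)² + (−0.17008)² + (+0.11652)² + (−0.02978)² = 0.09408
Variance = 0.09408 / 5 = 0.01882
SE* = √0.01882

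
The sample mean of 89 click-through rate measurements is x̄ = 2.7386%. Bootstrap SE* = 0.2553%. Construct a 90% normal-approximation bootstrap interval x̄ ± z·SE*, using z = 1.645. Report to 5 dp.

Margin = 1.645 × 0.2553 = 0.419969
Interval: 2.7386 ± 0.419969

(2.31863, 3.15857)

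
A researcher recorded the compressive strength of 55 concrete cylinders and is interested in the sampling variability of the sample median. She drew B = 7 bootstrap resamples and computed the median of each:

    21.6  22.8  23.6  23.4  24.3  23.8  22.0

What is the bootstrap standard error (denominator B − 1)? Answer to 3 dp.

SE* = 0.984

Bootstrap SE is the standard deviation of the 7 replicate medians.
Mean of replicates: (21.6 + 22.8 + 23.6 + 23.4 + 24.3 + 23.8 + 22.0) / 7 = 161.5000 / 7 = 23.0714
Sum of squared deviations: (−1.4714)² + (−0.2714)² + (+0.5286)² + (+0.3286)² + (+1.2286)² + (+0.7286)² + (−1.0714)² = 5.8143
Variance = 5.8143 / 6 = 0.9690
SE* = √0.9690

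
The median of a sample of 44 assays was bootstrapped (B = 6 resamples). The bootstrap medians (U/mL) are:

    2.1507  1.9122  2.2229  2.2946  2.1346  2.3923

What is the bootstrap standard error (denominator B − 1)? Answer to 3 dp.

SE* = 0.164

Bootstrap SE is the standard deviation of the 6 replicate medians.
Mean of replicates: (2.1507 + 1.9122 + 2.2229 + 2.2946 + 2.1346 + 2.3923) / 6 = 13.10730 / 6 = 2.18455
Sum of squared deviations: (−0.03385)² + (−0.27235)² + (+0.03835)² + (+0.11005)² + (−0.04995)² + (+0.20775)² = 0.13456
Variance = 0.13456 / 5 = 0.02691
SE* = √0.02691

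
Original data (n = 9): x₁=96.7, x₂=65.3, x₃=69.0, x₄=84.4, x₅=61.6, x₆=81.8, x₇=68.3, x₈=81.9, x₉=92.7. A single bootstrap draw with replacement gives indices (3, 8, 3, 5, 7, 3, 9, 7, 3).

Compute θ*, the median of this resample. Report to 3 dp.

Resample values: 69.0, 81.9, 69.0, 61.6, 68.3, 69.0, 92.7, 68.3, 69.0.
Sorted: 61.6, 68.3, 68.3, 69.0, 69.0, 69.0, 69.0, 81.9, 92.7
Median = middle value = 69.000

θ* = 69.000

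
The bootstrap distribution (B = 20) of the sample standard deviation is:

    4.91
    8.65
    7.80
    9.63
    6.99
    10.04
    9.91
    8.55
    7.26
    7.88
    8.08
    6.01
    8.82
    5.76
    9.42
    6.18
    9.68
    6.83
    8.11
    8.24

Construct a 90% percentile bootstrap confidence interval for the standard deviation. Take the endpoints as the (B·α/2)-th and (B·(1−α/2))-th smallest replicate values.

Sorted replicates: 4.91, 5.76, 6.01, 6.18, 6.83, 6.99, 7.26, 7.80, 7.88, 8.08, 8.11, 8.24, 8.55, 8.65, 8.82, 9.42, 9.63, 9.68, 9.91, 10.04
α = 0.10; lower rank = 20 × 0.050 = 1; upper rank = 20 × 0.950 = 19.
The 1st smallest replicate is 4.91; the 19th is 9.91.

(4.91, 9.91)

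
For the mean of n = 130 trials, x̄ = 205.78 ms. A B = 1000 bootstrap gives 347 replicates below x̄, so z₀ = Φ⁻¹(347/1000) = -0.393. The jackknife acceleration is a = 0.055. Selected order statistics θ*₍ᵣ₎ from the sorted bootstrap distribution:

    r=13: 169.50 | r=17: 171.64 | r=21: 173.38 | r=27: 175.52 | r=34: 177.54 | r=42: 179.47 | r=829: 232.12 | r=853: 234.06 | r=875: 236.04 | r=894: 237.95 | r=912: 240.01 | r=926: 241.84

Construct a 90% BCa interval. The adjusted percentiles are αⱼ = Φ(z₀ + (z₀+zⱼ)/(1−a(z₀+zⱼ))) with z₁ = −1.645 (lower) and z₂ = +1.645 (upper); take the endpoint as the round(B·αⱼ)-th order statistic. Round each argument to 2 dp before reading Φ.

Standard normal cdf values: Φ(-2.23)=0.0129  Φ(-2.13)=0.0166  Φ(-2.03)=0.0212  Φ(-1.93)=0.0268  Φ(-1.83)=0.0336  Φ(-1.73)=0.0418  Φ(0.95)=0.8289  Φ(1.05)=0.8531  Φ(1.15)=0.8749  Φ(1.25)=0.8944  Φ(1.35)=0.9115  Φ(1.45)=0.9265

(169.50, 232.12)

Lower: z₀ + z₁ = -0.393 + (-1.645) = -2.038; 1 − a(z₀+z₁) = 1 − (0.055)(-2.038) = 1.1121; argument = -0.393 + (-2.038)/1.1121 = -2.2256 → -2.23.
α₁ = Φ(-2.23) = 0.0129; rank = round(1000 × 0.0129) = 13; θ*₍13₎ = 169.50.
Upper: z₀ + z₂ = 1.252; 1 − a(z₀+z₂) = 0.9311; argument = 0.9516 → 0.95; α₂ = 0.8289; rank = 829; θ*₍829₎ = 232.12.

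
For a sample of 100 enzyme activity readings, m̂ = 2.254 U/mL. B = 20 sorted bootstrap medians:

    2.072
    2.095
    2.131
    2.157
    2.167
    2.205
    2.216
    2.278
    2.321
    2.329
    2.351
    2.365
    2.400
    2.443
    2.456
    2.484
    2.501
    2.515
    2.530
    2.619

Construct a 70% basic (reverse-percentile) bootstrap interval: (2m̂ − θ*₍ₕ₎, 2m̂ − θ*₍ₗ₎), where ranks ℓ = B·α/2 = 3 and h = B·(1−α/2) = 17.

Percentile endpoints at ranks 3 and 17: θ*₍3₎ = 2.131, θ*₍17₎ = 2.501.
Basic interval reflects these around m̂:
  lower = 2 × 2.254 − 2.501 = 2.007
  upper = 2 × 2.254 − 2.131 = 2.377

(2.007, 2.377)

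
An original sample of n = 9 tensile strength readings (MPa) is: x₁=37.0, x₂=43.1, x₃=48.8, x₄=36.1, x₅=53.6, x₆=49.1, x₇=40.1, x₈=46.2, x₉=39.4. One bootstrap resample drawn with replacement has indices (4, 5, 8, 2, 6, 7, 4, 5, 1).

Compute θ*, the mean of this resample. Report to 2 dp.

θ* = 43.88

Resample values: 36.1, 53.6, 46.2, 43.1, 49.1, 40.1, 36.1, 53.6, 37.0.
Mean = (36.1 + 53.6 + 46.2 + 43.1 + 49.1 + 40.1 + 36.1 + 53.6 + 37.0) / 9 = 394.90 / 9 = 43.88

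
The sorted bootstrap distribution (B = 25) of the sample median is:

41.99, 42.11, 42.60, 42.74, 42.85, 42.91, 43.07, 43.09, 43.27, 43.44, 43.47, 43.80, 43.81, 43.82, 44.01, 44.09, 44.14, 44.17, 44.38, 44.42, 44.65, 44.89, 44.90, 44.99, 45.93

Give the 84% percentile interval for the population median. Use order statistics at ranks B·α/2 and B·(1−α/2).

(42.11, 44.90)

α = 0.16; lower rank = 25 × 0.080 = 2; upper rank = 25 × 0.920 = 23.
The 2nd smallest replicate is 42.11; the 23rd is 44.90.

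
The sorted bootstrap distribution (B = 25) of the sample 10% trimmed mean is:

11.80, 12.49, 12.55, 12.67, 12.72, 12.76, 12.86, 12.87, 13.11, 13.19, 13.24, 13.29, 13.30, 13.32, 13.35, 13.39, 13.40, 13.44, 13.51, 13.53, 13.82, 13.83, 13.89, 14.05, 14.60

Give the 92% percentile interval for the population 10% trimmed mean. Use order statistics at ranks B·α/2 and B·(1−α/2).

α = 0.08; lower rank = 25 × 0.040 = 1; upper rank = 25 × 0.960 = 24.
The 1st smallest replicate is 11.80; the 24th is 14.05.

(11.80, 14.05)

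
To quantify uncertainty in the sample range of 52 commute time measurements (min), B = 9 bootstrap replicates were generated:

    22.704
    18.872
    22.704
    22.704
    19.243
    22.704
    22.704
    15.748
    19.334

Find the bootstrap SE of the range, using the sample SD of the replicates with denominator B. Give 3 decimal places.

SE* = 2.402

Bootstrap SE is the standard deviation of the 9 replicate ranges.
Mean of replicates: (22.704 + 18.872 + 22.704 + 22.704 + 19.243 + 22.704 + 22.704 + 15.748 + 19.334) / 9 = 186.7170 / 9 = 20.7463
Sum of squared deviations: (+1.9577)² + (−1.8743)² + (+1.9577)² + (+1.9577)² + (−1.5033)² + (+1.9577)² + (+1.9577)² + (−4.9983)² + (−1.4123)² = 51.9135
Variance = 51.9135 / 9 = 5.7682
SE* = √5.7682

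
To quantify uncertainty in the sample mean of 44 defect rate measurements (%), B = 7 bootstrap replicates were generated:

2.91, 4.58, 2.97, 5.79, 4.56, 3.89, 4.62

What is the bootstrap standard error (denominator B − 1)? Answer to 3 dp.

SE* = 1.021

Bootstrap SE is the standard deviation of the 7 replicate means.
Mean of replicates: (2.91 + 4.58 + 2.97 + 5.79 + 4.56 + 3.89 + 4.62) / 7 = 29.3200 / 7 = 4.1886
Sum of squared deviations: (−1.2786)² + (+0.3914)² + (−1.2186)² + (+1.6014)² + (+0.3714)² + (−0.2986)² + (+0.4314)² = 6.2507
Variance = 6.2507 / 6 = 1.0418
SE* = √1.0418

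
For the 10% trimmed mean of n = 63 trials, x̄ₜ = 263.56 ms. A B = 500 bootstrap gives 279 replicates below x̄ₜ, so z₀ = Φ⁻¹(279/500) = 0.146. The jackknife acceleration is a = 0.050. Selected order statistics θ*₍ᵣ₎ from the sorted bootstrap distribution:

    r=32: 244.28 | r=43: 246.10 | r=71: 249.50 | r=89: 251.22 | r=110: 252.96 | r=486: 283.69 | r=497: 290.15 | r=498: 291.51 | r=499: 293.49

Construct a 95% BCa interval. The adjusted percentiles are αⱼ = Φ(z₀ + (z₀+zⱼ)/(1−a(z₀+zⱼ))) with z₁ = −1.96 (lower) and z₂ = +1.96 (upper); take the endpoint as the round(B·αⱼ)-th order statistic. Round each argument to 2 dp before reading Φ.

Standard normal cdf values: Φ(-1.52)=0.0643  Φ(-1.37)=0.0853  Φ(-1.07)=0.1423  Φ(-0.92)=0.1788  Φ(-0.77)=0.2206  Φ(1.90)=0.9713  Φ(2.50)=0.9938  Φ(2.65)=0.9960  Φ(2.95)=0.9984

Lower: z₀ + z₁ = 0.146 + (-1.960) = -1.814; 1 − a(z₀+z₁) = 1 − (0.050)(-1.814) = 1.0907; argument = 0.146 + (-1.814)/1.0907 = -1.5172 → -1.52.
α₁ = Φ(-1.52) = 0.0643; rank = round(500 × 0.0643) = 32; θ*₍32₎ = 244.28.
Upper: z₀ + z₂ = 2.106; 1 − a(z₀+z₂) = 0.8947; argument = 2.4999 → 2.50; α₂ = 0.9938; rank = 497; θ*₍497₎ = 290.15.

(244.28, 290.15)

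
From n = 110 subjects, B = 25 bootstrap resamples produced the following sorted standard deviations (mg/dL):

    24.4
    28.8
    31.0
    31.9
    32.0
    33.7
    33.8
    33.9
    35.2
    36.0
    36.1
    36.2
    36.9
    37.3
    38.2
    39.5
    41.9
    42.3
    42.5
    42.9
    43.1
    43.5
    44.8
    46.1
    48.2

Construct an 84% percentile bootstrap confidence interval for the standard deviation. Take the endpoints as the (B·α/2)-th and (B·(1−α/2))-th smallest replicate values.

α = 0.16; lower rank = 25 × 0.080 = 2; upper rank = 25 × 0.920 = 23.
The 2nd smallest replicate is 28.8; the 23rd is 44.8.

(28.8, 44.8)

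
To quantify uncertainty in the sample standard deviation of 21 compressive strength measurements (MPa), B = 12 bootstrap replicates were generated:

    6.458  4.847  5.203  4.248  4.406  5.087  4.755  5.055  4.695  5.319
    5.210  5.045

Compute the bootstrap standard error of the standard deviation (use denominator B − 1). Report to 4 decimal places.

Bootstrap SE is the standard deviation of the 12 replicate standard deviations.
Mean of replicates: (6.458 + 4.847 + 5.203 + 4.248 + 4.406 + 5.087 + 4.755 + 5.055 + 4.695 + 5.319 + 5.210 + 5.045) / 12 = 60.32800 / 12 = 5.02733
Sum of squared deviations: (+1.43067)² + (−0.18033)² + (+0.17567)² + (−0.77933)² + (−0.62133)² + (+0.05967)² + (−0.27233)² + (+0.02767)² + (−0.33233)² + (+0.29167)² + (+0.18267)² + (+0.01767)² = 3.41129
Variance = 3.41129 / 11 = 0.31012
SE* = √0.31012

SE* = 0.5569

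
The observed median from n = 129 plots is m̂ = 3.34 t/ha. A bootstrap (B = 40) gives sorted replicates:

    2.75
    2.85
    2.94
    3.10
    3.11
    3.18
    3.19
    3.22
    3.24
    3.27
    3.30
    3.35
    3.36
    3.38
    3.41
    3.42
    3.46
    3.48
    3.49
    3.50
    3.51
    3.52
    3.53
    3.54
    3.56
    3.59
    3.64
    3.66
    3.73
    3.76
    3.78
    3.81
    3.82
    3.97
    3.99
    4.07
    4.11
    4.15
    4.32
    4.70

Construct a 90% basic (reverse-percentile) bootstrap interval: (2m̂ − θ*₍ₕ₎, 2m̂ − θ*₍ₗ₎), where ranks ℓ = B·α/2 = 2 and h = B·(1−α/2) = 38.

Percentile endpoints at ranks 2 and 38: θ*₍2₎ = 2.85, θ*₍38₎ = 4.15.
Basic interval reflects these around m̂:
  lower = 2 × 3.34 − 4.15 = 2.53
  upper = 2 × 3.34 − 2.85 = 3.83

(2.53, 3.83)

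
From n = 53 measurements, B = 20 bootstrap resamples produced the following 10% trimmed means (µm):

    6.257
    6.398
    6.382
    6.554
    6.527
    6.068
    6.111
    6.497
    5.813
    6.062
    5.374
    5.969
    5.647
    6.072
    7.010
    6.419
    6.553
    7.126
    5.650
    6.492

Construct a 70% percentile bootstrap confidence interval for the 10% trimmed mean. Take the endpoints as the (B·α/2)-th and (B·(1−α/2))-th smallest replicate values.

Sorted replicates: 5.374, 5.647, 5.650, 5.813, 5.969, 6.062, 6.068, 6.072, 6.111, 6.257, 6.382, 6.398, 6.419, 6.492, 6.497, 6.527, 6.553, 6.554, 7.010, 7.126
α = 0.30; lower rank = 20 × 0.150 = 3; upper rank = 20 × 0.850 = 17.
The 3rd smallest replicate is 5.650; the 17th is 6.553.

(5.650, 6.553)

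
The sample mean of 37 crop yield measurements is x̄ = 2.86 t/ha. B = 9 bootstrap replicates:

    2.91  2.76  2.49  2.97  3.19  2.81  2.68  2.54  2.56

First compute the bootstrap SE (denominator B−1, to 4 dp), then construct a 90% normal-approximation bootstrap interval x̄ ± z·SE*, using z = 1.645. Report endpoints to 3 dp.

(2.483, 3.237)

Mean of replicates = 2.7678; sum of squared deviations = 0.4212; SE* = √(0.4212/8) = 0.2294
Margin = 1.645 × 0.2294 = 0.3774
Interval: 2.86 ± 0.3774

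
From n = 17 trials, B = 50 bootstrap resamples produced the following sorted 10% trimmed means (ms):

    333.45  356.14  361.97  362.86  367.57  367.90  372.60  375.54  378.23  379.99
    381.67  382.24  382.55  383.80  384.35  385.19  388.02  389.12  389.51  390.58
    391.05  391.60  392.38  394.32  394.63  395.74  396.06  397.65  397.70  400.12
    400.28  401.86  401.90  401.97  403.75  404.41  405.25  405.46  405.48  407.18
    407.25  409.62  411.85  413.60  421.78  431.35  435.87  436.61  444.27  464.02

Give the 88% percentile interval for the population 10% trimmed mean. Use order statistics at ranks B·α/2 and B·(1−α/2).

α = 0.12; lower rank = 50 × 0.060 = 3; upper rank = 50 × 0.940 = 47.
The 3rd smallest replicate is 361.97; the 47th is 435.87.

(361.97, 435.87)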